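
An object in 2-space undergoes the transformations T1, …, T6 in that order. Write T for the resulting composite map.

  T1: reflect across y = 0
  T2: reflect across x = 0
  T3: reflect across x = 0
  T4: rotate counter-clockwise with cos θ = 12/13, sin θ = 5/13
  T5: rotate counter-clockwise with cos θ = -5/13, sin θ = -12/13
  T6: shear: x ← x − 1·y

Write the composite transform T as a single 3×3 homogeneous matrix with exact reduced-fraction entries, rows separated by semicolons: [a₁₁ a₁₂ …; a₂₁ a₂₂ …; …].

T1 = [1 0 0; 0 -1 0; 0 0 1]
T2·T1 = [-1 0 0; 0 -1 0; 0 0 1]
T3·…·T1 = [1 0 0; 0 -1 0; 0 0 1]
T4·…·T1 = [12/13 5/13 0; 5/13 -12/13 0; 0 0 1]
T5·…·T1 = [0 -1 0; -1 0 0; 0 0 1]
T6·…·T1 = [1 -1 0; -1 0 0; 0 0 1]

T = [1 -1 0; -1 0 0; 0 0 1]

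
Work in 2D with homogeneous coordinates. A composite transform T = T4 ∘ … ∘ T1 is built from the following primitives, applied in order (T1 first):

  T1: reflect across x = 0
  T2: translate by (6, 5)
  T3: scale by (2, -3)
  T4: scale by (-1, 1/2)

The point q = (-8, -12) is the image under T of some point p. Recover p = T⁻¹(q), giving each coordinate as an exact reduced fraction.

p = (2, 3)

T1 = [-1 0 0; 0 1 0; 0 0 1]
T2·T1 = [-1 0 6; 0 1 5; 0 0 1]
T3·…·T1 = [-2 0 12; 0 -3 -15; 0 0 1]
T4·…·T1 = [2 0 -12; 0 -3/2 -15/2; 0 0 1]
det M = -3; M⁻¹ = [1/2 0 6; 0 -2/3 -5; 0 0 1]
M⁻¹ · (-8, -12)ᵀ = (2, 3)ᵀ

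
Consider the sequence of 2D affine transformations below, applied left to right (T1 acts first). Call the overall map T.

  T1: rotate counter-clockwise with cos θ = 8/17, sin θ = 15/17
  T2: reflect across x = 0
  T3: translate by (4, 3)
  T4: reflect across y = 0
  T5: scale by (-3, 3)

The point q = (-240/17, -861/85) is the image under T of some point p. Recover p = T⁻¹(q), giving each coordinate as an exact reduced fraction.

p = (0, 4/5)

T1 = [8/17 -15/17 0; 15/17 8/17 0; 0 0 1]
T2·T1 = [-8/17 15/17 0; 15/17 8/17 0; 0 0 1]
T3·…·T1 = [-8/17 15/17 4; 15/17 8/17 3; 0 0 1]
T4·…·T1 = [-8/17 15/17 4; -15/17 -8/17 -3; 0 0 1]
T5·…·T1 = [24/17 -45/17 -12; -45/17 -24/17 -9; 0 0 1]
det M = -9; M⁻¹ = [8/51 -5/17 -13/17; -5/17 -8/51 -84/17; 0 0 1]
M⁻¹ · (-240/17, -861/85)ᵀ = (0, 4/5)ᵀ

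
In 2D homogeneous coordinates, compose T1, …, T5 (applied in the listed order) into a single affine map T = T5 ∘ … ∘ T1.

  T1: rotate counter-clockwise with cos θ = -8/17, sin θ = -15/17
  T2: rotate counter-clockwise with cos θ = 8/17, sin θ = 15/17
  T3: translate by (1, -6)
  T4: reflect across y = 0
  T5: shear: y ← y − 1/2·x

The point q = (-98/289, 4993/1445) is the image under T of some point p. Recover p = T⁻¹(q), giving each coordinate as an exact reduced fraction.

p = (-3, 2/5)

T1 = [-8/17 15/17 0; -15/17 -8/17 0; 0 0 1]
T2·T1 = [161/289 240/289 0; -240/289 161/289 0; 0 0 1]
T3·…·T1 = [161/289 240/289 1; -240/289 161/289 -6; 0 0 1]
T4·…·T1 = [161/289 240/289 1; 240/289 -161/289 6; 0 0 1]
T5·…·T1 = [161/289 240/289 1; 319/578 -281/289 11/2; 0 0 1]
det M = -1; M⁻¹ = [281/289 240/289 -1601/289; 319/578 -161/289 726/289; 0 0 1]
M⁻¹ · (-98/289, 4993/1445)ᵀ = (-3, 2/5)ᵀ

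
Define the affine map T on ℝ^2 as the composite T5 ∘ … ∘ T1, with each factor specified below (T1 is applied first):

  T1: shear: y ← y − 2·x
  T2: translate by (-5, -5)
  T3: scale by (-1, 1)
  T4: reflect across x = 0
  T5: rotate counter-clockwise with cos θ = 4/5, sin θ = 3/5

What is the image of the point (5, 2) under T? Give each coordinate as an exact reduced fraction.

T(p) = (39/5, -52/5)

T1 shear: y ← y − 2·x: (5, 2) → (5, -8)
T2 translate by (-5, -5): (5, -8) → (0, -13)
T3 scale by (-1, 1): (0, -13) → (0, -13)
T4 reflect across x = 0: (0, -13) → (0, -13)
T5 rotate counter-clockwise with cos θ = 4/5, sin θ = 3/5: (0, -13) → (39/5, -52/5)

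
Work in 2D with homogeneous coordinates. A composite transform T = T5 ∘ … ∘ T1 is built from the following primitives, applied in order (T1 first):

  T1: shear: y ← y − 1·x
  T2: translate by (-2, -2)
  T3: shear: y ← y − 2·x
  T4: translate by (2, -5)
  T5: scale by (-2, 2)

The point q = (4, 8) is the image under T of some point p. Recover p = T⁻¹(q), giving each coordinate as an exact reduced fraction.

p = (-2, 1)

T1 = [1 0 0; -1 1 0; 0 0 1]
T2·T1 = [1 0 -2; -1 1 -2; 0 0 1]
T3·…·T1 = [1 0 -2; -3 1 2; 0 0 1]
T4·…·T1 = [1 0 0; -3 1 -3; 0 0 1]
T5·…·T1 = [-2 0 0; -6 2 -6; 0 0 1]
det M = -4; M⁻¹ = [-1/2 0 0; -3/2 1/2 3; 0 0 1]
M⁻¹ · (4, 8)ᵀ = (-2, 1)ᵀ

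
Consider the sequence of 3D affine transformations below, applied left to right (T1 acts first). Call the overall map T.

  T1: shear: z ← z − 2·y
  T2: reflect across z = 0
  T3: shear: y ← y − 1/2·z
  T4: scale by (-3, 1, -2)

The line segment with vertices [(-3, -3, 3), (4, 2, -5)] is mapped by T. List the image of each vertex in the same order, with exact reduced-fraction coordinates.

image vertices: (9, 3/2, 18), (-12, -5/2, -18)

T1 shear: z ← z − 2·y: (-3, -3, 3) → (-3, -3, 9); (4, 2, -5) → (4, 2, -9)
T2 reflect across z = 0: (-3, -3, 9) → (-3, -3, -9); (4, 2, -9) → (4, 2, 9)
T3 shear: y ← y − 1/2·z: (-3, -3, -9) → (-3, 3/2, -9); (4, 2, 9) → (4, -5/2, 9)
T4 scale by (-3, 1, -2): (-3, 3/2, -9) → (9, 3/2, 18); (4, -5/2, 9) → (-12, -5/2, -18)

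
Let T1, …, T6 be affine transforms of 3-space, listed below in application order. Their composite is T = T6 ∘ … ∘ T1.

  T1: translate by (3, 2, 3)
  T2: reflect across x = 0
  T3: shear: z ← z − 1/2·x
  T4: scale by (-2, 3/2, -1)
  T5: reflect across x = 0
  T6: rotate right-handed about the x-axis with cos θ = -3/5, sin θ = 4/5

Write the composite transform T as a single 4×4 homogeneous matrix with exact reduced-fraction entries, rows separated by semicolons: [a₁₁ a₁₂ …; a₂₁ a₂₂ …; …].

T = [-2 0 0 -6; 2/5 -9/10 4/5 9/5; 3/10 6/5 3/5 51/10; 0 0 0 1]

T1 = [1 0 0 3; 0 1 0 2; 0 0 1 3; 0 0 0 1]
T2·T1 = [-1 0 0 -3; 0 1 0 2; 0 0 1 3; 0 0 0 1]
T3·…·T1 = [-1 0 0 -3; 0 1 0 2; 1/2 0 1 9/2; 0 0 0 1]
T4·…·T1 = [2 0 0 6; 0 3/2 0 3; -1/2 0 -1 -9/2; 0 0 0 1]
T5·…·T1 = [-2 0 0 -6; 0 3/2 0 3; -1/2 0 -1 -9/2; 0 0 0 1]
T6·…·T1 = [-2 0 0 -6; 2/5 -9/10 4/5 9/5; 3/10 6/5 3/5 51/10; 0 0 0 1]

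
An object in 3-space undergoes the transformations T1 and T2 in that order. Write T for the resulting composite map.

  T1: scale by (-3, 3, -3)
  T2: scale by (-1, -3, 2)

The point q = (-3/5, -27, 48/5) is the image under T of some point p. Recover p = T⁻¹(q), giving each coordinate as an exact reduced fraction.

p = (-1/5, 3, -8/5)

T1 = [-3 0 0 0; 0 3 0 0; 0 0 -3 0; 0 0 0 1]
T2·T1 = [3 0 0 0; 0 -9 0 0; 0 0 -6 0; 0 0 0 1]
det M = 162; M⁻¹ = [1/3 0 0 0; 0 -1/9 0 0; 0 0 -1/6 0; 0 0 0 1]
M⁻¹ · (-3/5, -27, 48/5)ᵀ = (-1/5, 3, -8/5)ᵀ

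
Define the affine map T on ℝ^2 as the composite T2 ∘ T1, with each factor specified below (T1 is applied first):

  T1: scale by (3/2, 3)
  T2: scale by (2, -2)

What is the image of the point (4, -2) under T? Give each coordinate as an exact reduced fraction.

T1 scale by (3/2, 3): (4, -2) → (6, -6)
T2 scale by (2, -2): (6, -6) → (12, 12)

T(p) = (12, 12)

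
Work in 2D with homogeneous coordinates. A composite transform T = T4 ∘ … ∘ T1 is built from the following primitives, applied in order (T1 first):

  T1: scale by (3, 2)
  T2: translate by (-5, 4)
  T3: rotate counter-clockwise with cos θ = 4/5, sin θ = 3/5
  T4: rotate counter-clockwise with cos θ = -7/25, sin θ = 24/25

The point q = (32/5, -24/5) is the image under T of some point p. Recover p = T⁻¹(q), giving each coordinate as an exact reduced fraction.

p = (-1, -2)

T1 = [3 0 0; 0 2 0; 0 0 1]
T2·T1 = [3 0 -5; 0 2 4; 0 0 1]
T3·…·T1 = [12/5 -6/5 -32/5; 9/5 8/5 1/5; 0 0 1]
T4·…·T1 = [-12/5 -6/5 8/5; 9/5 -8/5 -31/5; 0 0 1]
det M = 6; M⁻¹ = [-4/15 1/5 5/3; -3/10 -2/5 -2; 0 0 1]
M⁻¹ · (32/5, -24/5)ᵀ = (-1, -2)ᵀ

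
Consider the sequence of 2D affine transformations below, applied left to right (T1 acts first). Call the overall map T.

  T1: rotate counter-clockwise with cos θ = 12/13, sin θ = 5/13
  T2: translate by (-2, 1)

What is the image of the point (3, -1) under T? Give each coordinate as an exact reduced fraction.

T1 rotate counter-clockwise with cos θ = 12/13, sin θ = 5/13: (3, -1) → (41/13, 3/13)
T2 translate by (-2, 1): (41/13, 3/13) → (15/13, 16/13)

T(p) = (15/13, 16/13)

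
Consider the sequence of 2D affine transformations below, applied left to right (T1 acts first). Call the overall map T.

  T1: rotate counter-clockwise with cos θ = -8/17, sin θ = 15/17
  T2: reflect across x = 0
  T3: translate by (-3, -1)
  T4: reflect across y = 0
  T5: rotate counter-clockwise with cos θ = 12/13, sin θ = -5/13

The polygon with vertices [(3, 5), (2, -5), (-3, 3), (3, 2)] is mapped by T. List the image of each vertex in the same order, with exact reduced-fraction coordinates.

image vertices: (636/221, -96/221), (-1585/221, -86/221), (70/221, 1182/221), (-24/221, -159/221)

T1 rotate counter-clockwise with cos θ = -8/17, sin θ = 15/17: (3, 5) → (-99/17, 5/17); (2, -5) → (59/17, 70/17); (-3, 3) → (-21/17, -69/17); (3, 2) → (-54/17, 29/17)
T2 reflect across x = 0: (-99/17, 5/17) → (99/17, 5/17); (59/17, 70/17) → (-59/17, 70/17); (-21/17, -69/17) → (21/17, -69/17); (-54/17, 29/17) → (54/17, 29/17)
T3 translate by (-3, -1): (99/17, 5/17) → (48/17, -12/17); (-59/17, 70/17) → (-110/17, 53/17); (21/17, -69/17) → (-30/17, -86/17); (54/17, 29/17) → (3/17, 12/17)
T4 reflect across y = 0: (48/17, -12/17) → (48/17, 12/17); (-110/17, 53/17) → (-110/17, -53/17); (-30/17, -86/17) → (-30/17, 86/17); (3/17, 12/17) → (3/17, -12/17)
T5 rotate counter-clockwise with cos θ = 12/13, sin θ = -5/13: (48/17, 12/17) → (636/221, -96/221); (-110/17, -53/17) → (-1585/221, -86/221); (-30/17, 86/17) → (70/221, 1182/221); (3/17, -12/17) → (-24/221, -159/221)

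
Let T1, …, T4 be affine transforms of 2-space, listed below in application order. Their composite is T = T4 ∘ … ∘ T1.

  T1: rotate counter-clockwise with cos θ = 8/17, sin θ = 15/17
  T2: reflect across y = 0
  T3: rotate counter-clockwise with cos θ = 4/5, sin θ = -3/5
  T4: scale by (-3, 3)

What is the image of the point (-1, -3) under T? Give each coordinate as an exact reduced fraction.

T(p) = (-159/17, 27/17)

T1 rotate counter-clockwise with cos θ = 8/17, sin θ = 15/17: (-1, -3) → (37/17, -39/17)
T2 reflect across y = 0: (37/17, -39/17) → (37/17, 39/17)
T3 rotate counter-clockwise with cos θ = 4/5, sin θ = -3/5: (37/17, 39/17) → (53/17, 9/17)
T4 scale by (-3, 3): (53/17, 9/17) → (-159/17, 27/17)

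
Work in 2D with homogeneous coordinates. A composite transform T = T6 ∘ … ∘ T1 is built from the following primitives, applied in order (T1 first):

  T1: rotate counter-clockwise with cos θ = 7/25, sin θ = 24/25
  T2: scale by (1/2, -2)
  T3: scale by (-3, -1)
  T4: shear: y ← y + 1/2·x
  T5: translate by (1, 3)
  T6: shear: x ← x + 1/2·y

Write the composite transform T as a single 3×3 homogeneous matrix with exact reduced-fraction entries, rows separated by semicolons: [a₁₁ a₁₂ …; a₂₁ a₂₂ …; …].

T = [87/200 52/25 5/2; 171/100 32/25 3; 0 0 1]

T1 = [7/25 -24/25 0; 24/25 7/25 0; 0 0 1]
T2·T1 = [7/50 -12/25 0; -48/25 -14/25 0; 0 0 1]
T3·…·T1 = [-21/50 36/25 0; 48/25 14/25 0; 0 0 1]
T4·…·T1 = [-21/50 36/25 0; 171/100 32/25 0; 0 0 1]
T5·…·T1 = [-21/50 36/25 1; 171/100 32/25 3; 0 0 1]
T6·…·T1 = [87/200 52/25 5/2; 171/100 32/25 3; 0 0 1]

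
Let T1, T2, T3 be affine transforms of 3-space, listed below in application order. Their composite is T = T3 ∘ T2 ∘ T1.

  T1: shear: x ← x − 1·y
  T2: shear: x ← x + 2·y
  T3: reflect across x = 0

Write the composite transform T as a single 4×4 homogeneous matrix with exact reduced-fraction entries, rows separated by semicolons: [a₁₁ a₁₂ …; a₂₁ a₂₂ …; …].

T = [-1 -1 0 0; 0 1 0 0; 0 0 1 0; 0 0 0 1]

T1 = [1 -1 0 0; 0 1 0 0; 0 0 1 0; 0 0 0 1]
T2·T1 = [1 1 0 0; 0 1 0 0; 0 0 1 0; 0 0 0 1]
T3·…·T1 = [-1 -1 0 0; 0 1 0 0; 0 0 1 0; 0 0 0 1]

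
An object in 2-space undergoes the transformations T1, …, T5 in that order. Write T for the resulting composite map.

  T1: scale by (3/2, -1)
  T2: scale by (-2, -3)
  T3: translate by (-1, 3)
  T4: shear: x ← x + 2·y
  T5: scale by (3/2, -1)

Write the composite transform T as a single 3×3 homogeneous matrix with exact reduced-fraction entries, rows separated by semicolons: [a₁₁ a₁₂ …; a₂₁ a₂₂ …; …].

T1 = [3/2 0 0; 0 -1 0; 0 0 1]
T2·T1 = [-3 0 0; 0 3 0; 0 0 1]
T3·…·T1 = [-3 0 -1; 0 3 3; 0 0 1]
T4·…·T1 = [-3 6 5; 0 3 3; 0 0 1]
T5·…·T1 = [-9/2 9 15/2; 0 -3 -3; 0 0 1]

T = [-9/2 9 15/2; 0 -3 -3; 0 0 1]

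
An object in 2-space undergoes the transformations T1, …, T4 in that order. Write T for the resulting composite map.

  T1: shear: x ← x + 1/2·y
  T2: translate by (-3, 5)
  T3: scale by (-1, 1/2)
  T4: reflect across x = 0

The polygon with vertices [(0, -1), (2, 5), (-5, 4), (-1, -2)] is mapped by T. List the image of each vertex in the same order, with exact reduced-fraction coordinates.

T1 shear: x ← x + 1/2·y: (0, -1) → (-1/2, -1); (2, 5) → (9/2, 5); (-5, 4) → (-3, 4); (-1, -2) → (-2, -2)
T2 translate by (-3, 5): (-1/2, -1) → (-7/2, 4); (9/2, 5) → (3/2, 10); (-3, 4) → (-6, 9); (-2, -2) → (-5, 3)
T3 scale by (-1, 1/2): (-7/2, 4) → (7/2, 2); (3/2, 10) → (-3/2, 5); (-6, 9) → (6, 9/2); (-5, 3) → (5, 3/2)
T4 reflect across x = 0: (7/2, 2) → (-7/2, 2); (-3/2, 5) → (3/2, 5); (6, 9/2) → (-6, 9/2); (5, 3/2) → (-5, 3/2)

image vertices: (-7/2, 2), (3/2, 5), (-6, 9/2), (-5, 3/2)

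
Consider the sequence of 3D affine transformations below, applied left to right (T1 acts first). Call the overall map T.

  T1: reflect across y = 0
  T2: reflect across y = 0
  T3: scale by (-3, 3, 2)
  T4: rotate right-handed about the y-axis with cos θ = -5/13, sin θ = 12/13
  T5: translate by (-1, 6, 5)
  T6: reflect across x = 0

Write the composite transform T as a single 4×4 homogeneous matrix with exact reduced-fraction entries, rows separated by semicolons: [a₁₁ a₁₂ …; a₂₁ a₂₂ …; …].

T = [-15/13 0 -24/13 1; 0 3 0 6; 36/13 0 -10/13 5; 0 0 0 1]

T1 = [1 0 0 0; 0 -1 0 0; 0 0 1 0; 0 0 0 1]
T2·T1 = [1 0 0 0; 0 1 0 0; 0 0 1 0; 0 0 0 1]
T3·…·T1 = [-3 0 0 0; 0 3 0 0; 0 0 2 0; 0 0 0 1]
T4·…·T1 = [15/13 0 24/13 0; 0 3 0 0; 36/13 0 -10/13 0; 0 0 0 1]
T5·…·T1 = [15/13 0 24/13 -1; 0 3 0 6; 36/13 0 -10/13 5; 0 0 0 1]
T6·…·T1 = [-15/13 0 -24/13 1; 0 3 0 6; 36/13 0 -10/13 5; 0 0 0 1]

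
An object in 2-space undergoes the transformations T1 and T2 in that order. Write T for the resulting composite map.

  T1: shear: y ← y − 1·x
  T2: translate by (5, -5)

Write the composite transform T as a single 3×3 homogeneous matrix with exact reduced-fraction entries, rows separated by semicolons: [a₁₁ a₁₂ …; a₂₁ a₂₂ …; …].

T = [1 0 5; -1 1 -5; 0 0 1]

T1 = [1 0 0; -1 1 0; 0 0 1]
T2·T1 = [1 0 5; -1 1 -5; 0 0 1]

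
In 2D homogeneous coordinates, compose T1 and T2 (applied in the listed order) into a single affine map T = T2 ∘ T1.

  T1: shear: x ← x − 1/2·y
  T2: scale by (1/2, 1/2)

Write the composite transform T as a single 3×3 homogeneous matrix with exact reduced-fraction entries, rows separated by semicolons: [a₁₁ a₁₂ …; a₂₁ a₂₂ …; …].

T1 = [1 -1/2 0; 0 1 0; 0 0 1]
T2·T1 = [1/2 -1/4 0; 0 1/2 0; 0 0 1]

T = [1/2 -1/4 0; 0 1/2 0; 0 0 1]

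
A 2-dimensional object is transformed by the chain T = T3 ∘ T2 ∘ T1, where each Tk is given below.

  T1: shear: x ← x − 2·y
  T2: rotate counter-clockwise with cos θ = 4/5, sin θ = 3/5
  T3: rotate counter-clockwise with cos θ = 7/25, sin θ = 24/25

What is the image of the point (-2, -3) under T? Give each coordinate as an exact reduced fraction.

T(p) = (7/5, 24/5)

T1 shear: x ← x − 2·y: (-2, -3) → (4, -3)
T2 rotate counter-clockwise with cos θ = 4/5, sin θ = 3/5: (4, -3) → (5, 0)
T3 rotate counter-clockwise with cos θ = 7/25, sin θ = 24/25: (5, 0) → (7/5, 24/5)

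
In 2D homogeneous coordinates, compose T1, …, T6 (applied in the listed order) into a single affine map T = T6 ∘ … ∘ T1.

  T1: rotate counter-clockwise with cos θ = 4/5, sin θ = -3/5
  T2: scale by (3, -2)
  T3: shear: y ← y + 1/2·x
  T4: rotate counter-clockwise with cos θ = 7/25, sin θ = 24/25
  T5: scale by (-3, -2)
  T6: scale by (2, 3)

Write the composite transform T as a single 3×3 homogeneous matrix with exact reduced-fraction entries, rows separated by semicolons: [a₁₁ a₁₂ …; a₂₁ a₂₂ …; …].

T = [1224/125 -882/125 0; -2232/125 -1149/125 0; 0 0 1]

T1 = [4/5 3/5 0; -3/5 4/5 0; 0 0 1]
T2·T1 = [12/5 9/5 0; 6/5 -8/5 0; 0 0 1]
T3·…·T1 = [12/5 9/5 0; 12/5 -7/10 0; 0 0 1]
T4·…·T1 = [-204/125 147/125 0; 372/125 383/250 0; 0 0 1]
T5·…·T1 = [612/125 -441/125 0; -744/125 -383/125 0; 0 0 1]
T6·…·T1 = [1224/125 -882/125 0; -2232/125 -1149/125 0; 0 0 1]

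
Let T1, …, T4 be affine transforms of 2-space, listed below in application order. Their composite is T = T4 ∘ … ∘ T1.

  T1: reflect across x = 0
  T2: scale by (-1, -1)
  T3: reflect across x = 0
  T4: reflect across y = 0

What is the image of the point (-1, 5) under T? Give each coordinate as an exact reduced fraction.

T1 reflect across x = 0: (-1, 5) → (1, 5)
T2 scale by (-1, -1): (1, 5) → (-1, -5)
T3 reflect across x = 0: (-1, -5) → (1, -5)
T4 reflect across y = 0: (1, -5) → (1, 5)

T(p) = (1, 5)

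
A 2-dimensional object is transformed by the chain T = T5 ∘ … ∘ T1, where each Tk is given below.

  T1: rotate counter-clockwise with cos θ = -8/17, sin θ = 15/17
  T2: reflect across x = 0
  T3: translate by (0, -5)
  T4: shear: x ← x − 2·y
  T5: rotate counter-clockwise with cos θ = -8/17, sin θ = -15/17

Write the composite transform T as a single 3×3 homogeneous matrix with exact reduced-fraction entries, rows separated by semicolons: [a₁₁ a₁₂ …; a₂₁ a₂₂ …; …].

T1 = [-8/17 -15/17 0; 15/17 -8/17 0; 0 0 1]
T2·T1 = [8/17 15/17 0; 15/17 -8/17 0; 0 0 1]
T3·…·T1 = [8/17 15/17 0; 15/17 -8/17 -5; 0 0 1]
T4·…·T1 = [-22/17 31/17 10; 15/17 -8/17 -5; 0 0 1]
T5·…·T1 = [401/289 -368/289 -155/17; 210/289 -401/289 -110/17; 0 0 1]

T = [401/289 -368/289 -155/17; 210/289 -401/289 -110/17; 0 0 1]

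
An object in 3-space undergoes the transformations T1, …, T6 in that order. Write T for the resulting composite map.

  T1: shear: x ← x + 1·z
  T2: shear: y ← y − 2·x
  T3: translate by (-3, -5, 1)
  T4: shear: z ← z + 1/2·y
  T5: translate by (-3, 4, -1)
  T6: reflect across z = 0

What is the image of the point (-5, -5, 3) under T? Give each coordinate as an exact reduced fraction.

T(p) = (-8, -2, 0)

T1 shear: x ← x + 1·z: (-5, -5, 3) → (-2, -5, 3)
T2 shear: y ← y − 2·x: (-2, -5, 3) → (-2, -1, 3)
T3 translate by (-3, -5, 1): (-2, -1, 3) → (-5, -6, 4)
T4 shear: z ← z + 1/2·y: (-5, -6, 4) → (-5, -6, 1)
T5 translate by (-3, 4, -1): (-5, -6, 1) → (-8, -2, 0)
T6 reflect across z = 0: (-8, -2, 0) → (-8, -2, 0)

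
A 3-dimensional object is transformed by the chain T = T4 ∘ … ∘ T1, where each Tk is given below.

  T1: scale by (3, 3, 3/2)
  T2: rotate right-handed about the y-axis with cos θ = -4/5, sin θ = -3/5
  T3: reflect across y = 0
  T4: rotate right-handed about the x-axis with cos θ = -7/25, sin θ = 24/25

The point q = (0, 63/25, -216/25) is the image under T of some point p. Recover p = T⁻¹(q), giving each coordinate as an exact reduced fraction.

T1 = [3 0 0 0; 0 3 0 0; 0 0 3/2 0; 0 0 0 1]
T2·T1 = [-12/5 0 -9/10 0; 0 3 0 0; 9/5 0 -6/5 0; 0 0 0 1]
T3·…·T1 = [-12/5 0 -9/10 0; 0 -3 0 0; 9/5 0 -6/5 0; 0 0 0 1]
T4·…·T1 = [-12/5 0 -9/10 0; -216/125 21/25 144/125 0; -63/125 -72/25 42/125 0; 0 0 0 1]
det M = -27/2; M⁻¹ = [-4/15 -24/125 -7/125 0; 0 7/75 -8/25 0; -2/5 64/125 56/375 0; 0 0 0 1]
M⁻¹ · (0, 63/25, -216/25)ᵀ = (0, 3, 0)ᵀ

p = (0, 3, 0)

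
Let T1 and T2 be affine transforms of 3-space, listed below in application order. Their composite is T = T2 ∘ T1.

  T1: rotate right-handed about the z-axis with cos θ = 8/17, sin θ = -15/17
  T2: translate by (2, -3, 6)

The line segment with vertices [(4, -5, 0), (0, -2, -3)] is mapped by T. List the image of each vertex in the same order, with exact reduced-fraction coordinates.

image vertices: (-9/17, -151/17, 6), (4/17, -67/17, 3)

T1 rotate right-handed about the z-axis with cos θ = 8/17, sin θ = -15/17: (4, -5, 0) → (-43/17, -100/17, 0); (0, -2, -3) → (-30/17, -16/17, -3)
T2 translate by (2, -3, 6): (-43/17, -100/17, 0) → (-9/17, -151/17, 6); (-30/17, -16/17, -3) → (4/17, -67/17, 3)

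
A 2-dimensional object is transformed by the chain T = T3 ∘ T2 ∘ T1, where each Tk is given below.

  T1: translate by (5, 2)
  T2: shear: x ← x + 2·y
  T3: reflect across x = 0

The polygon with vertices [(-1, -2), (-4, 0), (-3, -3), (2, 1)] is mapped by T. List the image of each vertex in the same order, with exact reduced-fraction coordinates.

T1 translate by (5, 2): (-1, -2) → (4, 0); (-4, 0) → (1, 2); (-3, -3) → (2, -1); (2, 1) → (7, 3)
T2 shear: x ← x + 2·y: (4, 0) → (4, 0); (1, 2) → (5, 2); (2, -1) → (0, -1); (7, 3) → (13, 3)
T3 reflect across x = 0: (4, 0) → (-4, 0); (5, 2) → (-5, 2); (0, -1) → (0, -1); (13, 3) → (-13, 3)

image vertices: (-4, 0), (-5, 2), (0, -1), (-13, 3)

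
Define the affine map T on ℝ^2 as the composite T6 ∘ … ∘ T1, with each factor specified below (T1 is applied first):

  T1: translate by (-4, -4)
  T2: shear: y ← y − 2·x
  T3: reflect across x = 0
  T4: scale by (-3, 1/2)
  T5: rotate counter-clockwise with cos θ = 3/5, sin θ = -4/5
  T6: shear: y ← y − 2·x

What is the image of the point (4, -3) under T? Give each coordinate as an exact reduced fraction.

T(p) = (-14/5, 7/2)

T1 translate by (-4, -4): (4, -3) → (0, -7)
T2 shear: y ← y − 2·x: (0, -7) → (0, -7)
T3 reflect across x = 0: (0, -7) → (0, -7)
T4 scale by (-3, 1/2): (0, -7) → (0, -7/2)
T5 rotate counter-clockwise with cos θ = 3/5, sin θ = -4/5: (0, -7/2) → (-14/5, -21/10)
T6 shear: y ← y − 2·x: (-14/5, -21/10) → (-14/5, 7/2)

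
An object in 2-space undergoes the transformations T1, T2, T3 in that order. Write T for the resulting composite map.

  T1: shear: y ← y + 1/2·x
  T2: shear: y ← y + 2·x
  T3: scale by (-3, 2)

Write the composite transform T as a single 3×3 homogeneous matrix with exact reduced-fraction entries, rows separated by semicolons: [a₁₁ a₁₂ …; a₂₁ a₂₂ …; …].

T1 = [1 0 0; 1/2 1 0; 0 0 1]
T2·T1 = [1 0 0; 5/2 1 0; 0 0 1]
T3·…·T1 = [-3 0 0; 5 2 0; 0 0 1]

T = [-3 0 0; 5 2 0; 0 0 1]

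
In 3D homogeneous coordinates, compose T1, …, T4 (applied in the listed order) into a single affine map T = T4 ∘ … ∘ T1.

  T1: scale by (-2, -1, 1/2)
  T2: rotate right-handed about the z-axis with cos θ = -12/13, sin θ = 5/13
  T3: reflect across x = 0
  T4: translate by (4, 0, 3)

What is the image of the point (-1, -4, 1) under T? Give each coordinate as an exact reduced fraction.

T(p) = (96/13, -38/13, 7/2)

T1 scale by (-2, -1, 1/2): (-1, -4, 1) → (2, 4, 1/2)
T2 rotate right-handed about the z-axis with cos θ = -12/13, sin θ = 5/13: (2, 4, 1/2) → (-44/13, -38/13, 1/2)
T3 reflect across x = 0: (-44/13, -38/13, 1/2) → (44/13, -38/13, 1/2)
T4 translate by (4, 0, 3): (44/13, -38/13, 1/2) → (96/13, -38/13, 7/2)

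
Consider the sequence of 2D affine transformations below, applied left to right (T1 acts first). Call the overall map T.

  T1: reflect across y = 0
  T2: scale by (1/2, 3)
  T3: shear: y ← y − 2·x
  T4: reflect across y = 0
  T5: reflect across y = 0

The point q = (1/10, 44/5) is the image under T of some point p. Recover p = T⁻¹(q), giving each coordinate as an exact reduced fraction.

T1 = [1 0 0; 0 -1 0; 0 0 1]
T2·T1 = [1/2 0 0; 0 -3 0; 0 0 1]
T3·…·T1 = [1/2 0 0; -1 -3 0; 0 0 1]
T4·…·T1 = [1/2 0 0; 1 3 0; 0 0 1]
T5·…·T1 = [1/2 0 0; -1 -3 0; 0 0 1]
det M = -3/2; M⁻¹ = [2 0 0; -2/3 -1/3 0; 0 0 1]
M⁻¹ · (1/10, 44/5)ᵀ = (1/5, -3)ᵀ

p = (1/5, -3)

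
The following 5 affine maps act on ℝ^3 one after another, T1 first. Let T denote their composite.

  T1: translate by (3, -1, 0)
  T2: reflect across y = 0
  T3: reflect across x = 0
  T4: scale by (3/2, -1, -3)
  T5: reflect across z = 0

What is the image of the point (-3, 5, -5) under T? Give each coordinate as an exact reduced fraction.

T1 translate by (3, -1, 0): (-3, 5, -5) → (0, 4, -5)
T2 reflect across y = 0: (0, 4, -5) → (0, -4, -5)
T3 reflect across x = 0: (0, -4, -5) → (0, -4, -5)
T4 scale by (3/2, -1, -3): (0, -4, -5) → (0, 4, 15)
T5 reflect across z = 0: (0, 4, 15) → (0, 4, -15)

T(p) = (0, 4, -15)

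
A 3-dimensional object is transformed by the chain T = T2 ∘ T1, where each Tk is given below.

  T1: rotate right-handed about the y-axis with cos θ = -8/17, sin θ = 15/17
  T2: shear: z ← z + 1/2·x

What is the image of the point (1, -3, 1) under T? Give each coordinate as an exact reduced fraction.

T1 rotate right-handed about the y-axis with cos θ = -8/17, sin θ = 15/17: (1, -3, 1) → (7/17, -3, -23/17)
T2 shear: z ← z + 1/2·x: (7/17, -3, -23/17) → (7/17, -3, -39/34)

T(p) = (7/17, -3, -39/34)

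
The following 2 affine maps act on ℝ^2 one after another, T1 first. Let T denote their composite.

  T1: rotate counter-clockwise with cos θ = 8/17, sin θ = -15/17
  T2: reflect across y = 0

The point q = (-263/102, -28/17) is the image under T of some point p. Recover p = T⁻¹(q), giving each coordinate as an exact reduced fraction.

p = (-8/3, -3/2)

T1 = [8/17 15/17 0; -15/17 8/17 0; 0 0 1]
T2·T1 = [8/17 15/17 0; 15/17 -8/17 0; 0 0 1]
det M = -1; M⁻¹ = [8/17 15/17 0; 15/17 -8/17 0; 0 0 1]
M⁻¹ · (-263/102, -28/17)ᵀ = (-8/3, -3/2)ᵀ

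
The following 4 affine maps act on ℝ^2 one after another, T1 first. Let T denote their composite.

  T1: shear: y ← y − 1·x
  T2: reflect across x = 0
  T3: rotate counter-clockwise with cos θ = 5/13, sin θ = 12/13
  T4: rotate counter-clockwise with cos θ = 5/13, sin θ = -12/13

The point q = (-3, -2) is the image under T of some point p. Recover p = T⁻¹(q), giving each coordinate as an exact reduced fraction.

p = (3, 1)

T1 = [1 0 0; -1 1 0; 0 0 1]
T2·T1 = [-1 0 0; -1 1 0; 0 0 1]
T3·…·T1 = [7/13 -12/13 0; -17/13 5/13 0; 0 0 1]
T4·…·T1 = [-1 0 0; -1 1 0; 0 0 1]
det M = -1; M⁻¹ = [-1 0 0; -1 1 0; 0 0 1]
M⁻¹ · (-3, -2)ᵀ = (3, 1)ᵀ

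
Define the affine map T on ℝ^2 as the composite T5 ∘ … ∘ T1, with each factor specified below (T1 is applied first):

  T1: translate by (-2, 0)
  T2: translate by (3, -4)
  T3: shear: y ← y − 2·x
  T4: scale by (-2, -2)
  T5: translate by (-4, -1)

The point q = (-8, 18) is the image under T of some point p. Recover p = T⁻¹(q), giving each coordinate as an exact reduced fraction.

T1 = [1 0 -2; 0 1 0; 0 0 1]
T2·T1 = [1 0 1; 0 1 -4; 0 0 1]
T3·…·T1 = [1 0 1; -2 1 -6; 0 0 1]
T4·…·T1 = [-2 0 -2; 4 -2 12; 0 0 1]
T5·…·T1 = [-2 0 -6; 4 -2 11; 0 0 1]
det M = 4; M⁻¹ = [-1/2 0 -3; -1 -1/2 -1/2; 0 0 1]
M⁻¹ · (-8, 18)ᵀ = (1, -3/2)ᵀ

p = (1, -3/2)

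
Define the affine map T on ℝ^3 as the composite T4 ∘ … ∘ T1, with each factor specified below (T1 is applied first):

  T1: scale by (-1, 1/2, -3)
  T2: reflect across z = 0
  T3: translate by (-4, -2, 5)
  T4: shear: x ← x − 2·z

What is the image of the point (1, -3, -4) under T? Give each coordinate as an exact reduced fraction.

T(p) = (9, -7/2, -7)

T1 scale by (-1, 1/2, -3): (1, -3, -4) → (-1, -3/2, 12)
T2 reflect across z = 0: (-1, -3/2, 12) → (-1, -3/2, -12)
T3 translate by (-4, -2, 5): (-1, -3/2, -12) → (-5, -7/2, -7)
T4 shear: x ← x − 2·z: (-5, -7/2, -7) → (9, -7/2, -7)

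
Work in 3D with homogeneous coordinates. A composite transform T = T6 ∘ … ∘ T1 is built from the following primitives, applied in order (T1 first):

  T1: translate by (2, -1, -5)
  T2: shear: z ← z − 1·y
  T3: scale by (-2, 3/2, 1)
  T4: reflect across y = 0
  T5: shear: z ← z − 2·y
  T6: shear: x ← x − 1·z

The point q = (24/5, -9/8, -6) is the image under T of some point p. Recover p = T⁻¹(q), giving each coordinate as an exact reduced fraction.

p = (-7/5, 7/4, -5/2)

T1 = [1 0 0 2; 0 1 0 -1; 0 0 1 -5; 0 0 0 1]
T2·T1 = [1 0 0 2; 0 1 0 -1; 0 -1 1 -4; 0 0 0 1]
T3·…·T1 = [-2 0 0 -4; 0 3/2 0 -3/2; 0 -1 1 -4; 0 0 0 1]
T4·…·T1 = [-2 0 0 -4; 0 -3/2 0 3/2; 0 -1 1 -4; 0 0 0 1]
T5·…·T1 = [-2 0 0 -4; 0 -3/2 0 3/2; 0 2 1 -7; 0 0 0 1]
T6·…·T1 = [-2 -2 -1 3; 0 -3/2 0 3/2; 0 2 1 -7; 0 0 0 1]
det M = 3; M⁻¹ = [-1/2 0 -1/2 -2; 0 -2/3 0 1; 0 4/3 1 5; 0 0 0 1]
M⁻¹ · (24/5, -9/8, -6)ᵀ = (-7/5, 7/4, -5/2)ᵀ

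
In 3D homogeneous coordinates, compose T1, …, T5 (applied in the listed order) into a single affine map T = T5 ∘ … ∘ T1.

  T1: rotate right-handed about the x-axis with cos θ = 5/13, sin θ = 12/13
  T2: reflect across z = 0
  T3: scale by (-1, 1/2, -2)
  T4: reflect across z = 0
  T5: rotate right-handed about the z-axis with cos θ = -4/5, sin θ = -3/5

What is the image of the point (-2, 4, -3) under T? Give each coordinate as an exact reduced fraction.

T(p) = (-4/13, -38/13, -66/13)

T1 rotate right-handed about the x-axis with cos θ = 5/13, sin θ = 12/13: (-2, 4, -3) → (-2, 56/13, 33/13)
T2 reflect across z = 0: (-2, 56/13, 33/13) → (-2, 56/13, -33/13)
T3 scale by (-1, 1/2, -2): (-2, 56/13, -33/13) → (2, 28/13, 66/13)
T4 reflect across z = 0: (2, 28/13, 66/13) → (2, 28/13, -66/13)
T5 rotate right-handed about the z-axis with cos θ = -4/5, sin θ = -3/5: (2, 28/13, -66/13) → (-4/13, -38/13, -66/13)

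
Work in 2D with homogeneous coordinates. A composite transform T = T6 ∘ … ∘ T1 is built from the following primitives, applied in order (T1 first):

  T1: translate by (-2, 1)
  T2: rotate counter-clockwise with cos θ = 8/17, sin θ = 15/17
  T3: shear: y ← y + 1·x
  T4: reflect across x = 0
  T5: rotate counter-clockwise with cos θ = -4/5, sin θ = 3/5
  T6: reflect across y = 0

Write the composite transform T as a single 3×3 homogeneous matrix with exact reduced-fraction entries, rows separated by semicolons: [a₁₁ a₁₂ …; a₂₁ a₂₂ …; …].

T = [-37/85 -39/85 7/17; 116/85 -73/85 -61/17; 0 0 1]

T1 = [1 0 -2; 0 1 1; 0 0 1]
T2·T1 = [8/17 -15/17 -31/17; 15/17 8/17 -22/17; 0 0 1]
T3·…·T1 = [8/17 -15/17 -31/17; 23/17 -7/17 -53/17; 0 0 1]
T4·…·T1 = [-8/17 15/17 31/17; 23/17 -7/17 -53/17; 0 0 1]
T5·…·T1 = [-37/85 -39/85 7/17; -116/85 73/85 61/17; 0 0 1]
T6·…·T1 = [-37/85 -39/85 7/17; 116/85 -73/85 -61/17; 0 0 1]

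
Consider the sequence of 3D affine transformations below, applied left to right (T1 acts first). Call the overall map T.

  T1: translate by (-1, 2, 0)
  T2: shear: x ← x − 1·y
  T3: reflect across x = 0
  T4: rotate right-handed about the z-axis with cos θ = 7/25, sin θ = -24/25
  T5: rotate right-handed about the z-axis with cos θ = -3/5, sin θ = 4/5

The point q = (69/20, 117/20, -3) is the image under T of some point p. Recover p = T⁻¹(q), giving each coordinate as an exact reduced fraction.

T1 = [1 0 0 -1; 0 1 0 2; 0 0 1 0; 0 0 0 1]
T2·T1 = [1 -1 0 -3; 0 1 0 2; 0 0 1 0; 0 0 0 1]
T3·…·T1 = [-1 1 0 3; 0 1 0 2; 0 0 1 0; 0 0 0 1]
T4·…·T1 = [-7/25 31/25 0 69/25; 24/25 -17/25 0 -58/25; 0 0 1 0; 0 0 0 1]
T5·…·T1 = [-3/5 -1/5 0 1/5; -4/5 7/5 0 18/5; 0 0 1 0; 0 0 0 1]
det M = -1; M⁻¹ = [-7/5 -1/5 0 1; -4/5 3/5 0 -2; 0 0 1 0; 0 0 0 1]
M⁻¹ · (69/20, 117/20, -3)ᵀ = (-5, -5/4, -3)ᵀ

p = (-5, -5/4, -3)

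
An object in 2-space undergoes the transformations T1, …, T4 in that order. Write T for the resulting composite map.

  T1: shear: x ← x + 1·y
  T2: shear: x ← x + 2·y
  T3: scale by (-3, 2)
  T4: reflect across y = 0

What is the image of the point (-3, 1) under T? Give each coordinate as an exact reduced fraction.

T1 shear: x ← x + 1·y: (-3, 1) → (-2, 1)
T2 shear: x ← x + 2·y: (-2, 1) → (0, 1)
T3 scale by (-3, 2): (0, 1) → (0, 2)
T4 reflect across y = 0: (0, 2) → (0, -2)

T(p) = (0, -2)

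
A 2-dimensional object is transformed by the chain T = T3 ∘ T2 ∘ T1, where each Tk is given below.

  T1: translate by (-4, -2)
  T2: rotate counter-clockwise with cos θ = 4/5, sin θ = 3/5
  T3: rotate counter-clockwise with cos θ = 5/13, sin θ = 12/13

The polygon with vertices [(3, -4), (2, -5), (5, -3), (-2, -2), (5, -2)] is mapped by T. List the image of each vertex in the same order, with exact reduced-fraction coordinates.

image vertices: (394/65, 33/65), (473/65, -14/65), (23/5, 11/5), (348/65, -314/65), (236/65, 127/65)

T1 translate by (-4, -2): (3, -4) → (-1, -6); (2, -5) → (-2, -7); (5, -3) → (1, -5); (-2, -2) → (-6, -4); (5, -2) → (1, -4)
T2 rotate counter-clockwise with cos θ = 4/5, sin θ = 3/5: (-1, -6) → (14/5, -27/5); (-2, -7) → (13/5, -34/5); (1, -5) → (19/5, -17/5); (-6, -4) → (-12/5, -34/5); (1, -4) → (16/5, -13/5)
T3 rotate counter-clockwise with cos θ = 5/13, sin θ = 12/13: (14/5, -27/5) → (394/65, 33/65); (13/5, -34/5) → (473/65, -14/65); (19/5, -17/5) → (23/5, 11/5); (-12/5, -34/5) → (348/65, -314/65); (16/5, -13/5) → (236/65, 127/65)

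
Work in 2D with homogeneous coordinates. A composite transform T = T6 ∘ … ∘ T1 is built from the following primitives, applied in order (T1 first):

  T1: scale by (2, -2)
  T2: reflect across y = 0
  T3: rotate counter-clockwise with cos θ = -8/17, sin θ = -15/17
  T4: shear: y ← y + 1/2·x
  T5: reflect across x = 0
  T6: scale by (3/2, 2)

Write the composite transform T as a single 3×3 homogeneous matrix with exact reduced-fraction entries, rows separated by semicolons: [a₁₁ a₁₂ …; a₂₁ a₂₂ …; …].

T1 = [2 0 0; 0 -2 0; 0 0 1]
T2·T1 = [2 0 0; 0 2 0; 0 0 1]
T3·…·T1 = [-16/17 30/17 0; -30/17 -16/17 0; 0 0 1]
T4·…·T1 = [-16/17 30/17 0; -38/17 -1/17 0; 0 0 1]
T5·…·T1 = [16/17 -30/17 0; -38/17 -1/17 0; 0 0 1]
T6·…·T1 = [24/17 -45/17 0; -76/17 -2/17 0; 0 0 1]

T = [24/17 -45/17 0; -76/17 -2/17 0; 0 0 1]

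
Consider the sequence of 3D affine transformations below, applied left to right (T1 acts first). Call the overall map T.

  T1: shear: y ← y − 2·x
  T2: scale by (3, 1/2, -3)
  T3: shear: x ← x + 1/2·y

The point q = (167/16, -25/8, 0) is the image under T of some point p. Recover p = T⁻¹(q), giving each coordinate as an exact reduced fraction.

p = (4, 7/4, 0)

T1 = [1 0 0 0; -2 1 0 0; 0 0 1 0; 0 0 0 1]
T2·T1 = [3 0 0 0; -1 1/2 0 0; 0 0 -3 0; 0 0 0 1]
T3·…·T1 = [5/2 1/4 0 0; -1 1/2 0 0; 0 0 -3 0; 0 0 0 1]
det M = -9/2; M⁻¹ = [1/3 -1/6 0 0; 2/3 5/3 0 0; 0 0 -1/3 0; 0 0 0 1]
M⁻¹ · (167/16, -25/8, 0)ᵀ = (4, 7/4, 0)ᵀ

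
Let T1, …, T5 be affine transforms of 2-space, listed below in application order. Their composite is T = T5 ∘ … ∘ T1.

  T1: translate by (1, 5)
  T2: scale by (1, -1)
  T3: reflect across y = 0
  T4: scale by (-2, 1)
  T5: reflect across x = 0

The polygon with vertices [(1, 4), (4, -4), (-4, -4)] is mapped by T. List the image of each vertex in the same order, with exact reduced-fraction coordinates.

image vertices: (4, 9), (10, 1), (-6, 1)

T1 translate by (1, 5): (1, 4) → (2, 9); (4, -4) → (5, 1); (-4, -4) → (-3, 1)
T2 scale by (1, -1): (2, 9) → (2, -9); (5, 1) → (5, -1); (-3, 1) → (-3, -1)
T3 reflect across y = 0: (2, -9) → (2, 9); (5, -1) → (5, 1); (-3, -1) → (-3, 1)
T4 scale by (-2, 1): (2, 9) → (-4, 9); (5, 1) → (-10, 1); (-3, 1) → (6, 1)
T5 reflect across x = 0: (-4, 9) → (4, 9); (-10, 1) → (10, 1); (6, 1) → (-6, 1)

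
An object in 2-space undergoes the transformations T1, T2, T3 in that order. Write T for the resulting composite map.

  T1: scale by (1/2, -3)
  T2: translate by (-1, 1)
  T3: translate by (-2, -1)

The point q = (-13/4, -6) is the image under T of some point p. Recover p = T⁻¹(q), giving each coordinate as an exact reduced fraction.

p = (-1/2, 2)

T1 = [1/2 0 0; 0 -3 0; 0 0 1]
T2·T1 = [1/2 0 -1; 0 -3 1; 0 0 1]
T3·…·T1 = [1/2 0 -3; 0 -3 0; 0 0 1]
det M = -3/2; M⁻¹ = [2 0 6; 0 -1/3 0; 0 0 1]
M⁻¹ · (-13/4, -6)ᵀ = (-1/2, 2)ᵀ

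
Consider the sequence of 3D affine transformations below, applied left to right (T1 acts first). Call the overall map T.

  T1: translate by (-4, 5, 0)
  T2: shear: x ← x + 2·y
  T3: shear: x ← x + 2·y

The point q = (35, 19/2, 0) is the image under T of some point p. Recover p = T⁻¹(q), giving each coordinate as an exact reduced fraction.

T1 = [1 0 0 -4; 0 1 0 5; 0 0 1 0; 0 0 0 1]
T2·T1 = [1 2 0 6; 0 1 0 5; 0 0 1 0; 0 0 0 1]
T3·…·T1 = [1 4 0 16; 0 1 0 5; 0 0 1 0; 0 0 0 1]
det M = 1; M⁻¹ = [1 -4 0 4; 0 1 0 -5; 0 0 1 0; 0 0 0 1]
M⁻¹ · (35, 19/2, 0)ᵀ = (1, 9/2, 0)ᵀ

p = (1, 9/2, 0)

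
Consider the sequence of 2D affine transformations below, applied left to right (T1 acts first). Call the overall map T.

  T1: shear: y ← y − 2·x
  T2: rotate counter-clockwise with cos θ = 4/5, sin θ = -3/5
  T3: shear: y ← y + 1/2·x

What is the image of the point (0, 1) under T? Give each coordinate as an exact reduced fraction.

T1 shear: y ← y − 2·x: (0, 1) → (0, 1)
T2 rotate counter-clockwise with cos θ = 4/5, sin θ = -3/5: (0, 1) → (3/5, 4/5)
T3 shear: y ← y + 1/2·x: (3/5, 4/5) → (3/5, 11/10)

T(p) = (3/5, 11/10)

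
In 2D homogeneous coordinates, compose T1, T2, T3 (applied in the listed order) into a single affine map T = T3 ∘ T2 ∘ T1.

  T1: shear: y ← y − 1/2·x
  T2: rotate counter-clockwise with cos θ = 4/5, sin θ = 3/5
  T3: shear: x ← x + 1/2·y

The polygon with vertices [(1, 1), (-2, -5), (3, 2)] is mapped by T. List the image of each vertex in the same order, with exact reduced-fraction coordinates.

T1 shear: y ← y − 1/2·x: (1, 1) → (1, 1/2); (-2, -5) → (-2, -4); (3, 2) → (3, 1/2)
T2 rotate counter-clockwise with cos θ = 4/5, sin θ = 3/5: (1, 1/2) → (1/2, 1); (-2, -4) → (4/5, -22/5); (3, 1/2) → (21/10, 11/5)
T3 shear: x ← x + 1/2·y: (1/2, 1) → (1, 1); (4/5, -22/5) → (-7/5, -22/5); (21/10, 11/5) → (16/5, 11/5)

image vertices: (1, 1), (-7/5, -22/5), (16/5, 11/5)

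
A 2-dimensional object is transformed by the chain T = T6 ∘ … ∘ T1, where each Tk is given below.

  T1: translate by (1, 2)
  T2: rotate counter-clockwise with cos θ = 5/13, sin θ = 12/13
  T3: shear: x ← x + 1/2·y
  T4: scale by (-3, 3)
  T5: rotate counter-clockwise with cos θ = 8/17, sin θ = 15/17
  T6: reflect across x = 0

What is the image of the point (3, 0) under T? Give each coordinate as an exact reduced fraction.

T(p) = (3210/221, 267/221)

T1 translate by (1, 2): (3, 0) → (4, 2)
T2 rotate counter-clockwise with cos θ = 5/13, sin θ = 12/13: (4, 2) → (-4/13, 58/13)
T3 shear: x ← x + 1/2·y: (-4/13, 58/13) → (25/13, 58/13)
T4 scale by (-3, 3): (25/13, 58/13) → (-75/13, 174/13)
T5 rotate counter-clockwise with cos θ = 8/17, sin θ = 15/17: (-75/13, 174/13) → (-3210/221, 267/221)
T6 reflect across x = 0: (-3210/221, 267/221) → (3210/221, 267/221)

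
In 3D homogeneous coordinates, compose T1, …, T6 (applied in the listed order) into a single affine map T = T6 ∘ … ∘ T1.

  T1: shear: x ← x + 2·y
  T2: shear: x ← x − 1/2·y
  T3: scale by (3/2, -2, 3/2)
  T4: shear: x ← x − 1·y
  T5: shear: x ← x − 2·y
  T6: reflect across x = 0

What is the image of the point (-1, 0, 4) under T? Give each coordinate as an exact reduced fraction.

T1 shear: x ← x + 2·y: (-1, 0, 4) → (-1, 0, 4)
T2 shear: x ← x − 1/2·y: (-1, 0, 4) → (-1, 0, 4)
T3 scale by (3/2, -2, 3/2): (-1, 0, 4) → (-3/2, 0, 6)
T4 shear: x ← x − 1·y: (-3/2, 0, 6) → (-3/2, 0, 6)
T5 shear: x ← x − 2·y: (-3/2, 0, 6) → (-3/2, 0, 6)
T6 reflect across x = 0: (-3/2, 0, 6) → (3/2, 0, 6)

T(p) = (3/2, 0, 6)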